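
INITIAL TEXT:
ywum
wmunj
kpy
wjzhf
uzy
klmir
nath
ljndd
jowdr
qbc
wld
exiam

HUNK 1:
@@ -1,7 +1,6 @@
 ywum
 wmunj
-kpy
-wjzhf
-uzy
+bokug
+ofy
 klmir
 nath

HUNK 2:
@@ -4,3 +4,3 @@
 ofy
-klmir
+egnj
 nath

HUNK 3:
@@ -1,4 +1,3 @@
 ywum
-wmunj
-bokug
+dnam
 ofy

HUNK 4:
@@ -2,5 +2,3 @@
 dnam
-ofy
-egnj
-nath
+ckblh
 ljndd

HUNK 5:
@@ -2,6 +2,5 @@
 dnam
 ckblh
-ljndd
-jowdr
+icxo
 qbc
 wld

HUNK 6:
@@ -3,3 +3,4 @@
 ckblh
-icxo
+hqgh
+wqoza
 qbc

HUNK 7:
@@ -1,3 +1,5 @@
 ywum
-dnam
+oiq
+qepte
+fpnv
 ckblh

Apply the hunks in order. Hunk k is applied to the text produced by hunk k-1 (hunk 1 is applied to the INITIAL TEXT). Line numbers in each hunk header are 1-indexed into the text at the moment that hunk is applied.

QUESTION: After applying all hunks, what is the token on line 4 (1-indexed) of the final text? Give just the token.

Answer: fpnv

Derivation:
Hunk 1: at line 1 remove [kpy,wjzhf,uzy] add [bokug,ofy] -> 11 lines: ywum wmunj bokug ofy klmir nath ljndd jowdr qbc wld exiam
Hunk 2: at line 4 remove [klmir] add [egnj] -> 11 lines: ywum wmunj bokug ofy egnj nath ljndd jowdr qbc wld exiam
Hunk 3: at line 1 remove [wmunj,bokug] add [dnam] -> 10 lines: ywum dnam ofy egnj nath ljndd jowdr qbc wld exiam
Hunk 4: at line 2 remove [ofy,egnj,nath] add [ckblh] -> 8 lines: ywum dnam ckblh ljndd jowdr qbc wld exiam
Hunk 5: at line 2 remove [ljndd,jowdr] add [icxo] -> 7 lines: ywum dnam ckblh icxo qbc wld exiam
Hunk 6: at line 3 remove [icxo] add [hqgh,wqoza] -> 8 lines: ywum dnam ckblh hqgh wqoza qbc wld exiam
Hunk 7: at line 1 remove [dnam] add [oiq,qepte,fpnv] -> 10 lines: ywum oiq qepte fpnv ckblh hqgh wqoza qbc wld exiam
Final line 4: fpnv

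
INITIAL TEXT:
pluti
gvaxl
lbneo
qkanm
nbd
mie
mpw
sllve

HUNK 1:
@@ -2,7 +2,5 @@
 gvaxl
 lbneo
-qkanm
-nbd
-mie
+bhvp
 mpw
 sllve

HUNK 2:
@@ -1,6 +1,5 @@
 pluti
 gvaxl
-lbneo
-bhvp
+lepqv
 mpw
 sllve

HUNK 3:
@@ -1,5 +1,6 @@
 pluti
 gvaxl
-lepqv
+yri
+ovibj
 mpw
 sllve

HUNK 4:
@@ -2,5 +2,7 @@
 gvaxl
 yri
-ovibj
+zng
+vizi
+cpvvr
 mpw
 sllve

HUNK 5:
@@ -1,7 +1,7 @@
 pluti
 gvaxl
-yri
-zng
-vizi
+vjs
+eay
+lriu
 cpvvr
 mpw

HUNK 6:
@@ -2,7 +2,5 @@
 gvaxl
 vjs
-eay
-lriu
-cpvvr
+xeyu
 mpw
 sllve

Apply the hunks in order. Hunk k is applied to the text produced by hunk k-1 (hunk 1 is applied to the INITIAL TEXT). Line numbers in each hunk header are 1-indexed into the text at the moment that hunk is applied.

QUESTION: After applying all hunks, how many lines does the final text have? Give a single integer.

Answer: 6

Derivation:
Hunk 1: at line 2 remove [qkanm,nbd,mie] add [bhvp] -> 6 lines: pluti gvaxl lbneo bhvp mpw sllve
Hunk 2: at line 1 remove [lbneo,bhvp] add [lepqv] -> 5 lines: pluti gvaxl lepqv mpw sllve
Hunk 3: at line 1 remove [lepqv] add [yri,ovibj] -> 6 lines: pluti gvaxl yri ovibj mpw sllve
Hunk 4: at line 2 remove [ovibj] add [zng,vizi,cpvvr] -> 8 lines: pluti gvaxl yri zng vizi cpvvr mpw sllve
Hunk 5: at line 1 remove [yri,zng,vizi] add [vjs,eay,lriu] -> 8 lines: pluti gvaxl vjs eay lriu cpvvr mpw sllve
Hunk 6: at line 2 remove [eay,lriu,cpvvr] add [xeyu] -> 6 lines: pluti gvaxl vjs xeyu mpw sllve
Final line count: 6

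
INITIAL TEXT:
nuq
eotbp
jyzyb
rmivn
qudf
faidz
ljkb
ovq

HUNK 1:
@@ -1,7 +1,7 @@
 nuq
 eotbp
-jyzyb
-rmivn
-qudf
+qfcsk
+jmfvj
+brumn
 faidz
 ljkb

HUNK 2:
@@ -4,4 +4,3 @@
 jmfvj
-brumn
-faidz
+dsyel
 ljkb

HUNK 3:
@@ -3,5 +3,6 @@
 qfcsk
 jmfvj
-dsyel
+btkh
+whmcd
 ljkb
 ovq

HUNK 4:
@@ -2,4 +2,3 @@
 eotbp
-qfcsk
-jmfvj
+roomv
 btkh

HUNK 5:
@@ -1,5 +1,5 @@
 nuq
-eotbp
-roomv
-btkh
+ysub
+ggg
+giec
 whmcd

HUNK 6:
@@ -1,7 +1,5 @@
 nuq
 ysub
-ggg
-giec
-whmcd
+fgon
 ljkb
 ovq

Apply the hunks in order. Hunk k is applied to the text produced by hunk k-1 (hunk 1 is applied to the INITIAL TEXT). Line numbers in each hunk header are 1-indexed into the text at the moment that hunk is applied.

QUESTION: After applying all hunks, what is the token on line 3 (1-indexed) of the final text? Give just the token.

Hunk 1: at line 1 remove [jyzyb,rmivn,qudf] add [qfcsk,jmfvj,brumn] -> 8 lines: nuq eotbp qfcsk jmfvj brumn faidz ljkb ovq
Hunk 2: at line 4 remove [brumn,faidz] add [dsyel] -> 7 lines: nuq eotbp qfcsk jmfvj dsyel ljkb ovq
Hunk 3: at line 3 remove [dsyel] add [btkh,whmcd] -> 8 lines: nuq eotbp qfcsk jmfvj btkh whmcd ljkb ovq
Hunk 4: at line 2 remove [qfcsk,jmfvj] add [roomv] -> 7 lines: nuq eotbp roomv btkh whmcd ljkb ovq
Hunk 5: at line 1 remove [eotbp,roomv,btkh] add [ysub,ggg,giec] -> 7 lines: nuq ysub ggg giec whmcd ljkb ovq
Hunk 6: at line 1 remove [ggg,giec,whmcd] add [fgon] -> 5 lines: nuq ysub fgon ljkb ovq
Final line 3: fgon

Answer: fgon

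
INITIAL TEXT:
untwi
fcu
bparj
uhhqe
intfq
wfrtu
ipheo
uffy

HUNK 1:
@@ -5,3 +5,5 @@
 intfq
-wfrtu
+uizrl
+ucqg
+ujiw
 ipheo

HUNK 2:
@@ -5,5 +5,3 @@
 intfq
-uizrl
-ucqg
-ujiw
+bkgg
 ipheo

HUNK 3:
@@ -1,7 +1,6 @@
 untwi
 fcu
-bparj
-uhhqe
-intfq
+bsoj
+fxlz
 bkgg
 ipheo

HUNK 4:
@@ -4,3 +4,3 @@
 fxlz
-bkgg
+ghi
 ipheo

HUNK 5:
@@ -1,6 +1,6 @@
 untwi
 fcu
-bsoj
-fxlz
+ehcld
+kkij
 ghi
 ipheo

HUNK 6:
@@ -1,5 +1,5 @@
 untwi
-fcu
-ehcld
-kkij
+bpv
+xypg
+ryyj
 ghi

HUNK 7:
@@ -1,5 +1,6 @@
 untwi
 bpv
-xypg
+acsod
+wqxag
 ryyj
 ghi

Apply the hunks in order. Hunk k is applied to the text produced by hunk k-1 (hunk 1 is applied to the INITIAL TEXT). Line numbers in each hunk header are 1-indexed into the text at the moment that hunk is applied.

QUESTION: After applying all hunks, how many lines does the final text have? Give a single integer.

Hunk 1: at line 5 remove [wfrtu] add [uizrl,ucqg,ujiw] -> 10 lines: untwi fcu bparj uhhqe intfq uizrl ucqg ujiw ipheo uffy
Hunk 2: at line 5 remove [uizrl,ucqg,ujiw] add [bkgg] -> 8 lines: untwi fcu bparj uhhqe intfq bkgg ipheo uffy
Hunk 3: at line 1 remove [bparj,uhhqe,intfq] add [bsoj,fxlz] -> 7 lines: untwi fcu bsoj fxlz bkgg ipheo uffy
Hunk 4: at line 4 remove [bkgg] add [ghi] -> 7 lines: untwi fcu bsoj fxlz ghi ipheo uffy
Hunk 5: at line 1 remove [bsoj,fxlz] add [ehcld,kkij] -> 7 lines: untwi fcu ehcld kkij ghi ipheo uffy
Hunk 6: at line 1 remove [fcu,ehcld,kkij] add [bpv,xypg,ryyj] -> 7 lines: untwi bpv xypg ryyj ghi ipheo uffy
Hunk 7: at line 1 remove [xypg] add [acsod,wqxag] -> 8 lines: untwi bpv acsod wqxag ryyj ghi ipheo uffy
Final line count: 8

Answer: 8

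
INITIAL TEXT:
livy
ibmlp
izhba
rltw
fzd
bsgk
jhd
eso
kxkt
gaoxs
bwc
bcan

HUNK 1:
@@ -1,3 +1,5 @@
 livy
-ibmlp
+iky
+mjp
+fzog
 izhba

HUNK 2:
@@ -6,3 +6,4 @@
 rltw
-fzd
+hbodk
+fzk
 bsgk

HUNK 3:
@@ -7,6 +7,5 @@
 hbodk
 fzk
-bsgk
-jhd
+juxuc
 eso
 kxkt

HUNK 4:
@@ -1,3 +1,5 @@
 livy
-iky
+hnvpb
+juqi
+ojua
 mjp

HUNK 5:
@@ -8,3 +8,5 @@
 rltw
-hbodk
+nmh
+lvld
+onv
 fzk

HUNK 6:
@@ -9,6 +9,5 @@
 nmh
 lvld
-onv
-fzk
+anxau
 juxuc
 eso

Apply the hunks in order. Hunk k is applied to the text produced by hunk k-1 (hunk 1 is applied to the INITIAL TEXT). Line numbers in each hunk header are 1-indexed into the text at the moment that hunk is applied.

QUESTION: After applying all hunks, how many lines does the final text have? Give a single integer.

Answer: 17

Derivation:
Hunk 1: at line 1 remove [ibmlp] add [iky,mjp,fzog] -> 14 lines: livy iky mjp fzog izhba rltw fzd bsgk jhd eso kxkt gaoxs bwc bcan
Hunk 2: at line 6 remove [fzd] add [hbodk,fzk] -> 15 lines: livy iky mjp fzog izhba rltw hbodk fzk bsgk jhd eso kxkt gaoxs bwc bcan
Hunk 3: at line 7 remove [bsgk,jhd] add [juxuc] -> 14 lines: livy iky mjp fzog izhba rltw hbodk fzk juxuc eso kxkt gaoxs bwc bcan
Hunk 4: at line 1 remove [iky] add [hnvpb,juqi,ojua] -> 16 lines: livy hnvpb juqi ojua mjp fzog izhba rltw hbodk fzk juxuc eso kxkt gaoxs bwc bcan
Hunk 5: at line 8 remove [hbodk] add [nmh,lvld,onv] -> 18 lines: livy hnvpb juqi ojua mjp fzog izhba rltw nmh lvld onv fzk juxuc eso kxkt gaoxs bwc bcan
Hunk 6: at line 9 remove [onv,fzk] add [anxau] -> 17 lines: livy hnvpb juqi ojua mjp fzog izhba rltw nmh lvld anxau juxuc eso kxkt gaoxs bwc bcan
Final line count: 17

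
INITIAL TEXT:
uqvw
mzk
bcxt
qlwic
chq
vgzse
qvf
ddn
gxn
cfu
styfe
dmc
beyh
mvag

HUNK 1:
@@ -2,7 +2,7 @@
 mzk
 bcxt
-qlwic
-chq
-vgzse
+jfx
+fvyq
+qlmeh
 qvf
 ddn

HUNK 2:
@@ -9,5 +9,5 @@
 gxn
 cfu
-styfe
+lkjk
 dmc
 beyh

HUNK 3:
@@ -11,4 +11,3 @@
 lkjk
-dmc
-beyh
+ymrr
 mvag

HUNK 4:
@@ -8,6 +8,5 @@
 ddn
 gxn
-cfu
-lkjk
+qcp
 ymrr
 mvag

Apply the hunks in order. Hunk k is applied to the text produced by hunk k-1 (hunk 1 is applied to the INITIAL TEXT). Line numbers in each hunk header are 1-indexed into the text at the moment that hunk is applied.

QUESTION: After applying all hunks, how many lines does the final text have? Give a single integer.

Answer: 12

Derivation:
Hunk 1: at line 2 remove [qlwic,chq,vgzse] add [jfx,fvyq,qlmeh] -> 14 lines: uqvw mzk bcxt jfx fvyq qlmeh qvf ddn gxn cfu styfe dmc beyh mvag
Hunk 2: at line 9 remove [styfe] add [lkjk] -> 14 lines: uqvw mzk bcxt jfx fvyq qlmeh qvf ddn gxn cfu lkjk dmc beyh mvag
Hunk 3: at line 11 remove [dmc,beyh] add [ymrr] -> 13 lines: uqvw mzk bcxt jfx fvyq qlmeh qvf ddn gxn cfu lkjk ymrr mvag
Hunk 4: at line 8 remove [cfu,lkjk] add [qcp] -> 12 lines: uqvw mzk bcxt jfx fvyq qlmeh qvf ddn gxn qcp ymrr mvag
Final line count: 12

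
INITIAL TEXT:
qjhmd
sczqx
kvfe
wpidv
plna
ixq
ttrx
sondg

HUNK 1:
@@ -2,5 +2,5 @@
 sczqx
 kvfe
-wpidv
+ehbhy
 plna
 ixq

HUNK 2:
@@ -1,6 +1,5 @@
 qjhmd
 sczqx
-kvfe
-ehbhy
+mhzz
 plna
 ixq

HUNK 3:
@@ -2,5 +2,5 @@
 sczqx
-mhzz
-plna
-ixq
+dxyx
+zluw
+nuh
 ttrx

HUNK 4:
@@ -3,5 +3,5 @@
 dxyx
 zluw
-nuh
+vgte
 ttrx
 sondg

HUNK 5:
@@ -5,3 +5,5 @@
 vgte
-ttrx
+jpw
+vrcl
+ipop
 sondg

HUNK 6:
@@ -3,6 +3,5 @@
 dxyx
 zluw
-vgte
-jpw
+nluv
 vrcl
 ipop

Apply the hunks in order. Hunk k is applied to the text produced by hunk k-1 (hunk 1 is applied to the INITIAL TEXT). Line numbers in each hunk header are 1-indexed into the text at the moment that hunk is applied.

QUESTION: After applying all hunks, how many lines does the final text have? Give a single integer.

Answer: 8

Derivation:
Hunk 1: at line 2 remove [wpidv] add [ehbhy] -> 8 lines: qjhmd sczqx kvfe ehbhy plna ixq ttrx sondg
Hunk 2: at line 1 remove [kvfe,ehbhy] add [mhzz] -> 7 lines: qjhmd sczqx mhzz plna ixq ttrx sondg
Hunk 3: at line 2 remove [mhzz,plna,ixq] add [dxyx,zluw,nuh] -> 7 lines: qjhmd sczqx dxyx zluw nuh ttrx sondg
Hunk 4: at line 3 remove [nuh] add [vgte] -> 7 lines: qjhmd sczqx dxyx zluw vgte ttrx sondg
Hunk 5: at line 5 remove [ttrx] add [jpw,vrcl,ipop] -> 9 lines: qjhmd sczqx dxyx zluw vgte jpw vrcl ipop sondg
Hunk 6: at line 3 remove [vgte,jpw] add [nluv] -> 8 lines: qjhmd sczqx dxyx zluw nluv vrcl ipop sondg
Final line count: 8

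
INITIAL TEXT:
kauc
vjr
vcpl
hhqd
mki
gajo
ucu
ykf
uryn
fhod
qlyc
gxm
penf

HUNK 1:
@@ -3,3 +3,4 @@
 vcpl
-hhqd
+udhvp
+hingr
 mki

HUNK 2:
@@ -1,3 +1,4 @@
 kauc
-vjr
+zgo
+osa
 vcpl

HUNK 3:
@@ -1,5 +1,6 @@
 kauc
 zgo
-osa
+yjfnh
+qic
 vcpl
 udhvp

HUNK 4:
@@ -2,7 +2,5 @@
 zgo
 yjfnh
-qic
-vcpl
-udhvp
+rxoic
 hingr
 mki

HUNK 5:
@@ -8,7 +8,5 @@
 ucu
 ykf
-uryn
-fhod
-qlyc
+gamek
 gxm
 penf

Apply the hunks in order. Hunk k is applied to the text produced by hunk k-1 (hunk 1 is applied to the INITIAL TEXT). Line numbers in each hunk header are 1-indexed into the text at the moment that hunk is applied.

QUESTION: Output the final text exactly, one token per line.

Answer: kauc
zgo
yjfnh
rxoic
hingr
mki
gajo
ucu
ykf
gamek
gxm
penf

Derivation:
Hunk 1: at line 3 remove [hhqd] add [udhvp,hingr] -> 14 lines: kauc vjr vcpl udhvp hingr mki gajo ucu ykf uryn fhod qlyc gxm penf
Hunk 2: at line 1 remove [vjr] add [zgo,osa] -> 15 lines: kauc zgo osa vcpl udhvp hingr mki gajo ucu ykf uryn fhod qlyc gxm penf
Hunk 3: at line 1 remove [osa] add [yjfnh,qic] -> 16 lines: kauc zgo yjfnh qic vcpl udhvp hingr mki gajo ucu ykf uryn fhod qlyc gxm penf
Hunk 4: at line 2 remove [qic,vcpl,udhvp] add [rxoic] -> 14 lines: kauc zgo yjfnh rxoic hingr mki gajo ucu ykf uryn fhod qlyc gxm penf
Hunk 5: at line 8 remove [uryn,fhod,qlyc] add [gamek] -> 12 lines: kauc zgo yjfnh rxoic hingr mki gajo ucu ykf gamek gxm penf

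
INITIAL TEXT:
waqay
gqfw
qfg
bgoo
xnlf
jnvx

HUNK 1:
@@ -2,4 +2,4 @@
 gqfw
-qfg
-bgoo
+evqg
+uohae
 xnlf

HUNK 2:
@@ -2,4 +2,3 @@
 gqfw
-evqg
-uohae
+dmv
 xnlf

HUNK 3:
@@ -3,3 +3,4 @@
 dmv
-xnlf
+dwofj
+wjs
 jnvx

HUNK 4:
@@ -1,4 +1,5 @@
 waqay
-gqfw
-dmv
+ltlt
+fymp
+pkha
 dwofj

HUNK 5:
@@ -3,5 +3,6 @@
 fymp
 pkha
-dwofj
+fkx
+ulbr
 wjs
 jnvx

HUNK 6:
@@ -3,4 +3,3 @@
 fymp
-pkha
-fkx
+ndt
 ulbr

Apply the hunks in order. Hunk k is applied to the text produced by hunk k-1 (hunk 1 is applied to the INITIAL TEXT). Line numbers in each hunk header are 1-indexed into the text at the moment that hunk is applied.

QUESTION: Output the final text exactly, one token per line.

Answer: waqay
ltlt
fymp
ndt
ulbr
wjs
jnvx

Derivation:
Hunk 1: at line 2 remove [qfg,bgoo] add [evqg,uohae] -> 6 lines: waqay gqfw evqg uohae xnlf jnvx
Hunk 2: at line 2 remove [evqg,uohae] add [dmv] -> 5 lines: waqay gqfw dmv xnlf jnvx
Hunk 3: at line 3 remove [xnlf] add [dwofj,wjs] -> 6 lines: waqay gqfw dmv dwofj wjs jnvx
Hunk 4: at line 1 remove [gqfw,dmv] add [ltlt,fymp,pkha] -> 7 lines: waqay ltlt fymp pkha dwofj wjs jnvx
Hunk 5: at line 3 remove [dwofj] add [fkx,ulbr] -> 8 lines: waqay ltlt fymp pkha fkx ulbr wjs jnvx
Hunk 6: at line 3 remove [pkha,fkx] add [ndt] -> 7 lines: waqay ltlt fymp ndt ulbr wjs jnvx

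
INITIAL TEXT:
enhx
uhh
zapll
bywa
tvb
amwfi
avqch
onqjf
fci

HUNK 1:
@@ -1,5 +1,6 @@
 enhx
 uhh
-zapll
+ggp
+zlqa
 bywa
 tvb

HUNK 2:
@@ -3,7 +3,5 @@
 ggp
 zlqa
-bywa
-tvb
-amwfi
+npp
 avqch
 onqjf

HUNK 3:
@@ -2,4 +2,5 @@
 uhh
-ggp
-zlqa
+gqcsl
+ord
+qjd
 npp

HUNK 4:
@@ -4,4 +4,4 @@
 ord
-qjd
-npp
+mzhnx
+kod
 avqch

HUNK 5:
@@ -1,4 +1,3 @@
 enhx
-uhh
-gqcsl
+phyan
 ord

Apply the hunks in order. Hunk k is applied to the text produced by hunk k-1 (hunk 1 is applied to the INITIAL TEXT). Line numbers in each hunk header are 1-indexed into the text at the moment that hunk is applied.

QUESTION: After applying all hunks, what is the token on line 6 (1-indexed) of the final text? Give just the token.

Hunk 1: at line 1 remove [zapll] add [ggp,zlqa] -> 10 lines: enhx uhh ggp zlqa bywa tvb amwfi avqch onqjf fci
Hunk 2: at line 3 remove [bywa,tvb,amwfi] add [npp] -> 8 lines: enhx uhh ggp zlqa npp avqch onqjf fci
Hunk 3: at line 2 remove [ggp,zlqa] add [gqcsl,ord,qjd] -> 9 lines: enhx uhh gqcsl ord qjd npp avqch onqjf fci
Hunk 4: at line 4 remove [qjd,npp] add [mzhnx,kod] -> 9 lines: enhx uhh gqcsl ord mzhnx kod avqch onqjf fci
Hunk 5: at line 1 remove [uhh,gqcsl] add [phyan] -> 8 lines: enhx phyan ord mzhnx kod avqch onqjf fci
Final line 6: avqch

Answer: avqch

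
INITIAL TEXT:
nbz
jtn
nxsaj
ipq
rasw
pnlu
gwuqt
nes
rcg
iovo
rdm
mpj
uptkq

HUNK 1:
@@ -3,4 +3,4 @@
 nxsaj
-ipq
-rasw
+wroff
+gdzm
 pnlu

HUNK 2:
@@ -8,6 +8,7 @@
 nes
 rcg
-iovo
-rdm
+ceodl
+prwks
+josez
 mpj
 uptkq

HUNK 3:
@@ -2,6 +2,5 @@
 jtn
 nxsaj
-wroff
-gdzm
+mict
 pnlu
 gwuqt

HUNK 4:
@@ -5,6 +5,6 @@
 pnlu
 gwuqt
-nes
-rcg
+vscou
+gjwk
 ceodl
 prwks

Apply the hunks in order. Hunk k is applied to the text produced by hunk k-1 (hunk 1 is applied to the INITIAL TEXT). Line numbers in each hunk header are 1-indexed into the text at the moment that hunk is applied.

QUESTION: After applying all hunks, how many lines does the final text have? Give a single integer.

Answer: 13

Derivation:
Hunk 1: at line 3 remove [ipq,rasw] add [wroff,gdzm] -> 13 lines: nbz jtn nxsaj wroff gdzm pnlu gwuqt nes rcg iovo rdm mpj uptkq
Hunk 2: at line 8 remove [iovo,rdm] add [ceodl,prwks,josez] -> 14 lines: nbz jtn nxsaj wroff gdzm pnlu gwuqt nes rcg ceodl prwks josez mpj uptkq
Hunk 3: at line 2 remove [wroff,gdzm] add [mict] -> 13 lines: nbz jtn nxsaj mict pnlu gwuqt nes rcg ceodl prwks josez mpj uptkq
Hunk 4: at line 5 remove [nes,rcg] add [vscou,gjwk] -> 13 lines: nbz jtn nxsaj mict pnlu gwuqt vscou gjwk ceodl prwks josez mpj uptkq
Final line count: 13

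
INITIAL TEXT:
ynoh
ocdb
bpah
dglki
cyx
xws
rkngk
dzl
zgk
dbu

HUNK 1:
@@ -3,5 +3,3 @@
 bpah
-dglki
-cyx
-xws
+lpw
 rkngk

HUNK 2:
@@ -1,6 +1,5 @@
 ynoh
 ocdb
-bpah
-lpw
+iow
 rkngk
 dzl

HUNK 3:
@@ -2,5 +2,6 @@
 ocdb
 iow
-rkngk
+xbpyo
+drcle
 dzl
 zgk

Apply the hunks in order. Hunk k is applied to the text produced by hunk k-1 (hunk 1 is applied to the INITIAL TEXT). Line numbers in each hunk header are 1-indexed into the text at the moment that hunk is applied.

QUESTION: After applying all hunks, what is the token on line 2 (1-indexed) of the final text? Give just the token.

Answer: ocdb

Derivation:
Hunk 1: at line 3 remove [dglki,cyx,xws] add [lpw] -> 8 lines: ynoh ocdb bpah lpw rkngk dzl zgk dbu
Hunk 2: at line 1 remove [bpah,lpw] add [iow] -> 7 lines: ynoh ocdb iow rkngk dzl zgk dbu
Hunk 3: at line 2 remove [rkngk] add [xbpyo,drcle] -> 8 lines: ynoh ocdb iow xbpyo drcle dzl zgk dbu
Final line 2: ocdb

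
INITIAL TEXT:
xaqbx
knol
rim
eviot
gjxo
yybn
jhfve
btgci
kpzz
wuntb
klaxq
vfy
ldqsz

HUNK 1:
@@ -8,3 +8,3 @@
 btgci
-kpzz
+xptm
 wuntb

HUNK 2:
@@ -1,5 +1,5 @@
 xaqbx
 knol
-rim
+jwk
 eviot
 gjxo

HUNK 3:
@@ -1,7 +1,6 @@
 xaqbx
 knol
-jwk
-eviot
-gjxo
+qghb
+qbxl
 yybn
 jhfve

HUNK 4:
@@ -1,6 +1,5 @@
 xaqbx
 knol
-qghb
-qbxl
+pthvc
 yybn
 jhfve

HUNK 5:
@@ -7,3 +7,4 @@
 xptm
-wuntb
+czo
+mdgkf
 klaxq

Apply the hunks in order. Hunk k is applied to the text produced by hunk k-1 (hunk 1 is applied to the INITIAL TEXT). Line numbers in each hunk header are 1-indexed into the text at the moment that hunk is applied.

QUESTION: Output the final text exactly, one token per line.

Answer: xaqbx
knol
pthvc
yybn
jhfve
btgci
xptm
czo
mdgkf
klaxq
vfy
ldqsz

Derivation:
Hunk 1: at line 8 remove [kpzz] add [xptm] -> 13 lines: xaqbx knol rim eviot gjxo yybn jhfve btgci xptm wuntb klaxq vfy ldqsz
Hunk 2: at line 1 remove [rim] add [jwk] -> 13 lines: xaqbx knol jwk eviot gjxo yybn jhfve btgci xptm wuntb klaxq vfy ldqsz
Hunk 3: at line 1 remove [jwk,eviot,gjxo] add [qghb,qbxl] -> 12 lines: xaqbx knol qghb qbxl yybn jhfve btgci xptm wuntb klaxq vfy ldqsz
Hunk 4: at line 1 remove [qghb,qbxl] add [pthvc] -> 11 lines: xaqbx knol pthvc yybn jhfve btgci xptm wuntb klaxq vfy ldqsz
Hunk 5: at line 7 remove [wuntb] add [czo,mdgkf] -> 12 lines: xaqbx knol pthvc yybn jhfve btgci xptm czo mdgkf klaxq vfy ldqsz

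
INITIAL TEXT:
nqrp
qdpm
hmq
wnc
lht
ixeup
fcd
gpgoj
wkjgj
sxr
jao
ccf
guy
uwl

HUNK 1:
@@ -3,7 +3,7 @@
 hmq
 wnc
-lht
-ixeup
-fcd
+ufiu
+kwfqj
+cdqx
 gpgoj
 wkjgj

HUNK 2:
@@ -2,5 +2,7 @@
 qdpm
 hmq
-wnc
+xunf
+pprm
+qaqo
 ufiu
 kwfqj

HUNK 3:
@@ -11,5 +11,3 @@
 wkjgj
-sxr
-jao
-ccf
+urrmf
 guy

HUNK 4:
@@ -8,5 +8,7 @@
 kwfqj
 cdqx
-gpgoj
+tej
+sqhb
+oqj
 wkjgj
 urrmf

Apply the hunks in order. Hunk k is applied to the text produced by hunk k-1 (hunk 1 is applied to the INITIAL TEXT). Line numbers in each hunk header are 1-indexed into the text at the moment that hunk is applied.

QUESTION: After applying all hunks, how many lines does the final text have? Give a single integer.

Answer: 16

Derivation:
Hunk 1: at line 3 remove [lht,ixeup,fcd] add [ufiu,kwfqj,cdqx] -> 14 lines: nqrp qdpm hmq wnc ufiu kwfqj cdqx gpgoj wkjgj sxr jao ccf guy uwl
Hunk 2: at line 2 remove [wnc] add [xunf,pprm,qaqo] -> 16 lines: nqrp qdpm hmq xunf pprm qaqo ufiu kwfqj cdqx gpgoj wkjgj sxr jao ccf guy uwl
Hunk 3: at line 11 remove [sxr,jao,ccf] add [urrmf] -> 14 lines: nqrp qdpm hmq xunf pprm qaqo ufiu kwfqj cdqx gpgoj wkjgj urrmf guy uwl
Hunk 4: at line 8 remove [gpgoj] add [tej,sqhb,oqj] -> 16 lines: nqrp qdpm hmq xunf pprm qaqo ufiu kwfqj cdqx tej sqhb oqj wkjgj urrmf guy uwl
Final line count: 16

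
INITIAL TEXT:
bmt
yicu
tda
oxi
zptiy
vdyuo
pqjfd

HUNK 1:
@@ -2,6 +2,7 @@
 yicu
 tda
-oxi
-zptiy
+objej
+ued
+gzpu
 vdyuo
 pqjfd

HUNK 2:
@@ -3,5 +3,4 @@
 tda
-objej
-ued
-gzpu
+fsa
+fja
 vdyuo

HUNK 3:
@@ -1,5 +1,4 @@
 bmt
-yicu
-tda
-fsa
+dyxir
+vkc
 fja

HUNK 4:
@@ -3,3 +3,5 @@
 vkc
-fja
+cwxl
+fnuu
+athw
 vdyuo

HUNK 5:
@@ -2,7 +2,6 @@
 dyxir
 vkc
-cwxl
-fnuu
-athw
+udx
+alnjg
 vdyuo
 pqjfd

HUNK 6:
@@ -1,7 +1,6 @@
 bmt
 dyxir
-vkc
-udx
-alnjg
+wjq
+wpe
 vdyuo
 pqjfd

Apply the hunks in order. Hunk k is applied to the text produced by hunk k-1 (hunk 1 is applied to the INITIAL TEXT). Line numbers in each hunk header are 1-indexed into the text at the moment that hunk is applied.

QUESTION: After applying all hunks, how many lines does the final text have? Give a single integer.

Answer: 6

Derivation:
Hunk 1: at line 2 remove [oxi,zptiy] add [objej,ued,gzpu] -> 8 lines: bmt yicu tda objej ued gzpu vdyuo pqjfd
Hunk 2: at line 3 remove [objej,ued,gzpu] add [fsa,fja] -> 7 lines: bmt yicu tda fsa fja vdyuo pqjfd
Hunk 3: at line 1 remove [yicu,tda,fsa] add [dyxir,vkc] -> 6 lines: bmt dyxir vkc fja vdyuo pqjfd
Hunk 4: at line 3 remove [fja] add [cwxl,fnuu,athw] -> 8 lines: bmt dyxir vkc cwxl fnuu athw vdyuo pqjfd
Hunk 5: at line 2 remove [cwxl,fnuu,athw] add [udx,alnjg] -> 7 lines: bmt dyxir vkc udx alnjg vdyuo pqjfd
Hunk 6: at line 1 remove [vkc,udx,alnjg] add [wjq,wpe] -> 6 lines: bmt dyxir wjq wpe vdyuo pqjfd
Final line count: 6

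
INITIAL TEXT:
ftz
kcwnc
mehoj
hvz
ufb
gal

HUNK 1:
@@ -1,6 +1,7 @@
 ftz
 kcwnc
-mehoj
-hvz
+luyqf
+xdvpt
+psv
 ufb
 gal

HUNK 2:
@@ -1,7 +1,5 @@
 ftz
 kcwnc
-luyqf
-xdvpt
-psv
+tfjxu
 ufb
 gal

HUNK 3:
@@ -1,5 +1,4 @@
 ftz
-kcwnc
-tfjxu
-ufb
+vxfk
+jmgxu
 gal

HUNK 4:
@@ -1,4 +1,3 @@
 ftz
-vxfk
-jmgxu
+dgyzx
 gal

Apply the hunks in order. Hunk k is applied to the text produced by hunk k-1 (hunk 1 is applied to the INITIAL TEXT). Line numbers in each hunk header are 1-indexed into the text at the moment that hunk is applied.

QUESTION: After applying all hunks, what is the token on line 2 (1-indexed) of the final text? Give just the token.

Hunk 1: at line 1 remove [mehoj,hvz] add [luyqf,xdvpt,psv] -> 7 lines: ftz kcwnc luyqf xdvpt psv ufb gal
Hunk 2: at line 1 remove [luyqf,xdvpt,psv] add [tfjxu] -> 5 lines: ftz kcwnc tfjxu ufb gal
Hunk 3: at line 1 remove [kcwnc,tfjxu,ufb] add [vxfk,jmgxu] -> 4 lines: ftz vxfk jmgxu gal
Hunk 4: at line 1 remove [vxfk,jmgxu] add [dgyzx] -> 3 lines: ftz dgyzx gal
Final line 2: dgyzx

Answer: dgyzx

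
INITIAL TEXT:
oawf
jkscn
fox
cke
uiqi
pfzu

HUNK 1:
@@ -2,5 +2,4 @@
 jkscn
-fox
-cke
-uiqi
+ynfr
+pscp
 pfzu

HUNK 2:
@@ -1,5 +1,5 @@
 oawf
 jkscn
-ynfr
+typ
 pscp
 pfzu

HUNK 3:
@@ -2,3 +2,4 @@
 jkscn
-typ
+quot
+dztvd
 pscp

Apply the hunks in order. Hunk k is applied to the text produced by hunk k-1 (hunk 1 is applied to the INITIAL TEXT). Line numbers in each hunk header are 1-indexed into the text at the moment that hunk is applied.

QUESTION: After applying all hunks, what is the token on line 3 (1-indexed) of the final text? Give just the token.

Hunk 1: at line 2 remove [fox,cke,uiqi] add [ynfr,pscp] -> 5 lines: oawf jkscn ynfr pscp pfzu
Hunk 2: at line 1 remove [ynfr] add [typ] -> 5 lines: oawf jkscn typ pscp pfzu
Hunk 3: at line 2 remove [typ] add [quot,dztvd] -> 6 lines: oawf jkscn quot dztvd pscp pfzu
Final line 3: quot

Answer: quot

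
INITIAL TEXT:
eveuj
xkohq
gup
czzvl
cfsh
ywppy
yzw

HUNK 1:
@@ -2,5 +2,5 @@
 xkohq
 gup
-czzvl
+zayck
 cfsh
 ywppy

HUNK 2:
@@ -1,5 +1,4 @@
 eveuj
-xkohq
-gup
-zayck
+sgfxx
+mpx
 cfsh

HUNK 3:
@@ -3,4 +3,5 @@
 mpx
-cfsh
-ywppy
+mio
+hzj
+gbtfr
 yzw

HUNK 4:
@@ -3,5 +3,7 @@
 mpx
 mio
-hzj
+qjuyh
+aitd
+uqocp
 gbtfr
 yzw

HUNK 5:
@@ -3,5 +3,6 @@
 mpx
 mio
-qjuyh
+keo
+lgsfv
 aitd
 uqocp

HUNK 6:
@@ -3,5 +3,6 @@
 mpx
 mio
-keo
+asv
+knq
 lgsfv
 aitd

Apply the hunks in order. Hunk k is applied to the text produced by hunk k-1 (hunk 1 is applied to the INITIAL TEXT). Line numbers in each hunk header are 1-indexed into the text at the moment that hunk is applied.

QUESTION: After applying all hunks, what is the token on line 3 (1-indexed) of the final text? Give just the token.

Hunk 1: at line 2 remove [czzvl] add [zayck] -> 7 lines: eveuj xkohq gup zayck cfsh ywppy yzw
Hunk 2: at line 1 remove [xkohq,gup,zayck] add [sgfxx,mpx] -> 6 lines: eveuj sgfxx mpx cfsh ywppy yzw
Hunk 3: at line 3 remove [cfsh,ywppy] add [mio,hzj,gbtfr] -> 7 lines: eveuj sgfxx mpx mio hzj gbtfr yzw
Hunk 4: at line 3 remove [hzj] add [qjuyh,aitd,uqocp] -> 9 lines: eveuj sgfxx mpx mio qjuyh aitd uqocp gbtfr yzw
Hunk 5: at line 3 remove [qjuyh] add [keo,lgsfv] -> 10 lines: eveuj sgfxx mpx mio keo lgsfv aitd uqocp gbtfr yzw
Hunk 6: at line 3 remove [keo] add [asv,knq] -> 11 lines: eveuj sgfxx mpx mio asv knq lgsfv aitd uqocp gbtfr yzw
Final line 3: mpx

Answer: mpx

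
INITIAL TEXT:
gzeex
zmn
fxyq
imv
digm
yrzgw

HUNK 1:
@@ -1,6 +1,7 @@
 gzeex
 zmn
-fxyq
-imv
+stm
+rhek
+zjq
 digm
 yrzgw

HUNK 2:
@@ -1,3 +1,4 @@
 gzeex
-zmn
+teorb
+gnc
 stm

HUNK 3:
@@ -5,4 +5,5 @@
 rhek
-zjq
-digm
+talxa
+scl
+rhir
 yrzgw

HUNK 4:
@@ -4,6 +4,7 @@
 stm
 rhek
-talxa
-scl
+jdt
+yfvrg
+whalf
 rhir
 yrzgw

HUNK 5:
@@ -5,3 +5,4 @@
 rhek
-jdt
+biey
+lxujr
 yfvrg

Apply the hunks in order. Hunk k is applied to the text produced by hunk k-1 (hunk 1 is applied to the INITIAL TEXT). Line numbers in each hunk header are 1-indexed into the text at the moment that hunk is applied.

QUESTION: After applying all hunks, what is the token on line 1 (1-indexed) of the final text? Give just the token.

Answer: gzeex

Derivation:
Hunk 1: at line 1 remove [fxyq,imv] add [stm,rhek,zjq] -> 7 lines: gzeex zmn stm rhek zjq digm yrzgw
Hunk 2: at line 1 remove [zmn] add [teorb,gnc] -> 8 lines: gzeex teorb gnc stm rhek zjq digm yrzgw
Hunk 3: at line 5 remove [zjq,digm] add [talxa,scl,rhir] -> 9 lines: gzeex teorb gnc stm rhek talxa scl rhir yrzgw
Hunk 4: at line 4 remove [talxa,scl] add [jdt,yfvrg,whalf] -> 10 lines: gzeex teorb gnc stm rhek jdt yfvrg whalf rhir yrzgw
Hunk 5: at line 5 remove [jdt] add [biey,lxujr] -> 11 lines: gzeex teorb gnc stm rhek biey lxujr yfvrg whalf rhir yrzgw
Final line 1: gzeex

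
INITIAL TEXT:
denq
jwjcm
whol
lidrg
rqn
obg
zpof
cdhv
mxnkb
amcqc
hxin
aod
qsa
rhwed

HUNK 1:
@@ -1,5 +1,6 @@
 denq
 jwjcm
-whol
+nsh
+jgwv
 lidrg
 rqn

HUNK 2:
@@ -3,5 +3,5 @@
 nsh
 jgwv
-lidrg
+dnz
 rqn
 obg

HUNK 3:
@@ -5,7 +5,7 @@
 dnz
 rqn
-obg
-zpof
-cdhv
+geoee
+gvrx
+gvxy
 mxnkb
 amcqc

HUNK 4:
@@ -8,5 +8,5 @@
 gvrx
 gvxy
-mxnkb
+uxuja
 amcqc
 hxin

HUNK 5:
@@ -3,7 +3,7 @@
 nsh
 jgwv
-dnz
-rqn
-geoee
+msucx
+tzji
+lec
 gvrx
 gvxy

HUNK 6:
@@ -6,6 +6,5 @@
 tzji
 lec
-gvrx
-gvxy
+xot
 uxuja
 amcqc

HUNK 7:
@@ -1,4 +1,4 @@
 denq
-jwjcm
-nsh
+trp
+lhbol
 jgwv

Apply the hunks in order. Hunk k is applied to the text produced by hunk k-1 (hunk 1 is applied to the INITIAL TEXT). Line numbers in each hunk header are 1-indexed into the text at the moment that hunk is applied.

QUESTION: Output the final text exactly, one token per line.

Hunk 1: at line 1 remove [whol] add [nsh,jgwv] -> 15 lines: denq jwjcm nsh jgwv lidrg rqn obg zpof cdhv mxnkb amcqc hxin aod qsa rhwed
Hunk 2: at line 3 remove [lidrg] add [dnz] -> 15 lines: denq jwjcm nsh jgwv dnz rqn obg zpof cdhv mxnkb amcqc hxin aod qsa rhwed
Hunk 3: at line 5 remove [obg,zpof,cdhv] add [geoee,gvrx,gvxy] -> 15 lines: denq jwjcm nsh jgwv dnz rqn geoee gvrx gvxy mxnkb amcqc hxin aod qsa rhwed
Hunk 4: at line 8 remove [mxnkb] add [uxuja] -> 15 lines: denq jwjcm nsh jgwv dnz rqn geoee gvrx gvxy uxuja amcqc hxin aod qsa rhwed
Hunk 5: at line 3 remove [dnz,rqn,geoee] add [msucx,tzji,lec] -> 15 lines: denq jwjcm nsh jgwv msucx tzji lec gvrx gvxy uxuja amcqc hxin aod qsa rhwed
Hunk 6: at line 6 remove [gvrx,gvxy] add [xot] -> 14 lines: denq jwjcm nsh jgwv msucx tzji lec xot uxuja amcqc hxin aod qsa rhwed
Hunk 7: at line 1 remove [jwjcm,nsh] add [trp,lhbol] -> 14 lines: denq trp lhbol jgwv msucx tzji lec xot uxuja amcqc hxin aod qsa rhwed

Answer: denq
trp
lhbol
jgwv
msucx
tzji
lec
xot
uxuja
amcqc
hxin
aod
qsa
rhwed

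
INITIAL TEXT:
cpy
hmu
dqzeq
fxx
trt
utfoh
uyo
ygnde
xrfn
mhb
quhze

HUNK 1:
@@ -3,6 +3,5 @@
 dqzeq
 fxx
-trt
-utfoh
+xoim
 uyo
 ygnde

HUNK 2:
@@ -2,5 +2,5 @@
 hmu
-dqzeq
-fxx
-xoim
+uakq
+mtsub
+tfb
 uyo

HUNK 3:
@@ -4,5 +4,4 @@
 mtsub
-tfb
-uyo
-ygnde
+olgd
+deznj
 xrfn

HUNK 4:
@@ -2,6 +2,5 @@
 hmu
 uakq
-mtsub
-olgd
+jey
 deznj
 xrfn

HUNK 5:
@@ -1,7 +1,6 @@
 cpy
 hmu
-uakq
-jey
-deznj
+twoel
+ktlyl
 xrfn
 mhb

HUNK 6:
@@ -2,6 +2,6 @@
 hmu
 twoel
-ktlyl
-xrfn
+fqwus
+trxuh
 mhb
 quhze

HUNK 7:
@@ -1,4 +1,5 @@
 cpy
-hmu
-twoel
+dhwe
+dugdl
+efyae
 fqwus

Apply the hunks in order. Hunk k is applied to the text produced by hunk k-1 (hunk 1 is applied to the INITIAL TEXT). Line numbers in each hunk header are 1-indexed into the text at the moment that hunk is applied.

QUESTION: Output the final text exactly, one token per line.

Answer: cpy
dhwe
dugdl
efyae
fqwus
trxuh
mhb
quhze

Derivation:
Hunk 1: at line 3 remove [trt,utfoh] add [xoim] -> 10 lines: cpy hmu dqzeq fxx xoim uyo ygnde xrfn mhb quhze
Hunk 2: at line 2 remove [dqzeq,fxx,xoim] add [uakq,mtsub,tfb] -> 10 lines: cpy hmu uakq mtsub tfb uyo ygnde xrfn mhb quhze
Hunk 3: at line 4 remove [tfb,uyo,ygnde] add [olgd,deznj] -> 9 lines: cpy hmu uakq mtsub olgd deznj xrfn mhb quhze
Hunk 4: at line 2 remove [mtsub,olgd] add [jey] -> 8 lines: cpy hmu uakq jey deznj xrfn mhb quhze
Hunk 5: at line 1 remove [uakq,jey,deznj] add [twoel,ktlyl] -> 7 lines: cpy hmu twoel ktlyl xrfn mhb quhze
Hunk 6: at line 2 remove [ktlyl,xrfn] add [fqwus,trxuh] -> 7 lines: cpy hmu twoel fqwus trxuh mhb quhze
Hunk 7: at line 1 remove [hmu,twoel] add [dhwe,dugdl,efyae] -> 8 lines: cpy dhwe dugdl efyae fqwus trxuh mhb quhze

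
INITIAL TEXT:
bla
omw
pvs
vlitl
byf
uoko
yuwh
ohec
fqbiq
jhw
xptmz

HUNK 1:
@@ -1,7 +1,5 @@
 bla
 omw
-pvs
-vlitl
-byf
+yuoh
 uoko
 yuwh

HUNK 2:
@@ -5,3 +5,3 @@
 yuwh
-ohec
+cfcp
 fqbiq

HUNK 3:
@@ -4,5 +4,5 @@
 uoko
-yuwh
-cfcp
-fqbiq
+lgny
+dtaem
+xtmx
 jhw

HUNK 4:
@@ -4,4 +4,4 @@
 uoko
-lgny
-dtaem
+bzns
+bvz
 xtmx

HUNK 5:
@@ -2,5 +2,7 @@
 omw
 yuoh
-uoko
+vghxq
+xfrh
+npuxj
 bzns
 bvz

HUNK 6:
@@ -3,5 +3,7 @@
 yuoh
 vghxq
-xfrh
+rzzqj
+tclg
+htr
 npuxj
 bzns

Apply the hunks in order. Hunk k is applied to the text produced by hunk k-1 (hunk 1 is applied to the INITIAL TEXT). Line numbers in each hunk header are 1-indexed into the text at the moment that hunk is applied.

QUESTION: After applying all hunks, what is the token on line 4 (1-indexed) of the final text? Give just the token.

Answer: vghxq

Derivation:
Hunk 1: at line 1 remove [pvs,vlitl,byf] add [yuoh] -> 9 lines: bla omw yuoh uoko yuwh ohec fqbiq jhw xptmz
Hunk 2: at line 5 remove [ohec] add [cfcp] -> 9 lines: bla omw yuoh uoko yuwh cfcp fqbiq jhw xptmz
Hunk 3: at line 4 remove [yuwh,cfcp,fqbiq] add [lgny,dtaem,xtmx] -> 9 lines: bla omw yuoh uoko lgny dtaem xtmx jhw xptmz
Hunk 4: at line 4 remove [lgny,dtaem] add [bzns,bvz] -> 9 lines: bla omw yuoh uoko bzns bvz xtmx jhw xptmz
Hunk 5: at line 2 remove [uoko] add [vghxq,xfrh,npuxj] -> 11 lines: bla omw yuoh vghxq xfrh npuxj bzns bvz xtmx jhw xptmz
Hunk 6: at line 3 remove [xfrh] add [rzzqj,tclg,htr] -> 13 lines: bla omw yuoh vghxq rzzqj tclg htr npuxj bzns bvz xtmx jhw xptmz
Final line 4: vghxq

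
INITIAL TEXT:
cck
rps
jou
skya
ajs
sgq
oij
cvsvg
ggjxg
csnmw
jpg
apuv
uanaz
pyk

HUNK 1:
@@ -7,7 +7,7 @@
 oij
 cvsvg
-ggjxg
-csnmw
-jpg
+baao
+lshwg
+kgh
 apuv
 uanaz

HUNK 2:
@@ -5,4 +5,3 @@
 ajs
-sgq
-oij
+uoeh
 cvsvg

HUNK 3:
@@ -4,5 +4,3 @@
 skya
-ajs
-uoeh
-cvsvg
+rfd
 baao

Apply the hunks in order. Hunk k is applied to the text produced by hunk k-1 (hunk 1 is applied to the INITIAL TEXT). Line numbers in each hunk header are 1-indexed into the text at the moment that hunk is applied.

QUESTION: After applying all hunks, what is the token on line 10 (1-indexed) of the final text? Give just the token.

Hunk 1: at line 7 remove [ggjxg,csnmw,jpg] add [baao,lshwg,kgh] -> 14 lines: cck rps jou skya ajs sgq oij cvsvg baao lshwg kgh apuv uanaz pyk
Hunk 2: at line 5 remove [sgq,oij] add [uoeh] -> 13 lines: cck rps jou skya ajs uoeh cvsvg baao lshwg kgh apuv uanaz pyk
Hunk 3: at line 4 remove [ajs,uoeh,cvsvg] add [rfd] -> 11 lines: cck rps jou skya rfd baao lshwg kgh apuv uanaz pyk
Final line 10: uanaz

Answer: uanaz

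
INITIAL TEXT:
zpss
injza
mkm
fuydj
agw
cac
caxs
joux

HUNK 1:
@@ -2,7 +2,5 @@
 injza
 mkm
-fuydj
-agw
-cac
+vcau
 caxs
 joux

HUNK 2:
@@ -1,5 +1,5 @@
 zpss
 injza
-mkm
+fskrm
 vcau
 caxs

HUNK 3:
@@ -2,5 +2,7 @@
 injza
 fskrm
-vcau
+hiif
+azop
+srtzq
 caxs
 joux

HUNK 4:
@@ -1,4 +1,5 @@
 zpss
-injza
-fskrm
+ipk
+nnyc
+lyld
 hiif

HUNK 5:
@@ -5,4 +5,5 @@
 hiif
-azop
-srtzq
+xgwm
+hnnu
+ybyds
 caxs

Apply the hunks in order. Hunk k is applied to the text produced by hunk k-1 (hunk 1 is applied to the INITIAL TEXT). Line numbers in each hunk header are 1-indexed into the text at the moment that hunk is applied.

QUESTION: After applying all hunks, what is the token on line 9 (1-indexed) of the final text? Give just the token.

Answer: caxs

Derivation:
Hunk 1: at line 2 remove [fuydj,agw,cac] add [vcau] -> 6 lines: zpss injza mkm vcau caxs joux
Hunk 2: at line 1 remove [mkm] add [fskrm] -> 6 lines: zpss injza fskrm vcau caxs joux
Hunk 3: at line 2 remove [vcau] add [hiif,azop,srtzq] -> 8 lines: zpss injza fskrm hiif azop srtzq caxs joux
Hunk 4: at line 1 remove [injza,fskrm] add [ipk,nnyc,lyld] -> 9 lines: zpss ipk nnyc lyld hiif azop srtzq caxs joux
Hunk 5: at line 5 remove [azop,srtzq] add [xgwm,hnnu,ybyds] -> 10 lines: zpss ipk nnyc lyld hiif xgwm hnnu ybyds caxs joux
Final line 9: caxs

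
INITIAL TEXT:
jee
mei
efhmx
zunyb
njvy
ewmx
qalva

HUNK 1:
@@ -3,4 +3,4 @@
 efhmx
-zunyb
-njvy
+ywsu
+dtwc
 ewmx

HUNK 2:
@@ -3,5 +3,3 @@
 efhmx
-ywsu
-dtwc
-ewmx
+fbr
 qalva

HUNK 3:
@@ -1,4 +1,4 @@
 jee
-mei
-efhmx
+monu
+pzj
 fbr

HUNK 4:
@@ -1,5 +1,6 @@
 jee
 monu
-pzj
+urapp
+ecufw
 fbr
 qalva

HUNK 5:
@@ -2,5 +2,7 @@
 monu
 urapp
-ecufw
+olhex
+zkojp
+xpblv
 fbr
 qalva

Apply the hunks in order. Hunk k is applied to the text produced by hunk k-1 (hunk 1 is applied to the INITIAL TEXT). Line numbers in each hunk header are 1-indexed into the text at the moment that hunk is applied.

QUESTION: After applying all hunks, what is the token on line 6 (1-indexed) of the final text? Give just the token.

Answer: xpblv

Derivation:
Hunk 1: at line 3 remove [zunyb,njvy] add [ywsu,dtwc] -> 7 lines: jee mei efhmx ywsu dtwc ewmx qalva
Hunk 2: at line 3 remove [ywsu,dtwc,ewmx] add [fbr] -> 5 lines: jee mei efhmx fbr qalva
Hunk 3: at line 1 remove [mei,efhmx] add [monu,pzj] -> 5 lines: jee monu pzj fbr qalva
Hunk 4: at line 1 remove [pzj] add [urapp,ecufw] -> 6 lines: jee monu urapp ecufw fbr qalva
Hunk 5: at line 2 remove [ecufw] add [olhex,zkojp,xpblv] -> 8 lines: jee monu urapp olhex zkojp xpblv fbr qalva
Final line 6: xpblv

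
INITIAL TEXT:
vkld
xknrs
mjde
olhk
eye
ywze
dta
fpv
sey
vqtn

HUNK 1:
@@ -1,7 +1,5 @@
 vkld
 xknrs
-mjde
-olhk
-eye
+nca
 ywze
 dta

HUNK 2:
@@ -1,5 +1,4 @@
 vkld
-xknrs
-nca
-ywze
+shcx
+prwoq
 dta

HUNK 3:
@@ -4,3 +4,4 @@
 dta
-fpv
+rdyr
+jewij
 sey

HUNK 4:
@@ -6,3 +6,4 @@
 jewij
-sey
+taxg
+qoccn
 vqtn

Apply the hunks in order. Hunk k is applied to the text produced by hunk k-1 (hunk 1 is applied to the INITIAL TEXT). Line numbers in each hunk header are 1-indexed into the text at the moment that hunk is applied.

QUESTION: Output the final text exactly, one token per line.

Answer: vkld
shcx
prwoq
dta
rdyr
jewij
taxg
qoccn
vqtn

Derivation:
Hunk 1: at line 1 remove [mjde,olhk,eye] add [nca] -> 8 lines: vkld xknrs nca ywze dta fpv sey vqtn
Hunk 2: at line 1 remove [xknrs,nca,ywze] add [shcx,prwoq] -> 7 lines: vkld shcx prwoq dta fpv sey vqtn
Hunk 3: at line 4 remove [fpv] add [rdyr,jewij] -> 8 lines: vkld shcx prwoq dta rdyr jewij sey vqtn
Hunk 4: at line 6 remove [sey] add [taxg,qoccn] -> 9 lines: vkld shcx prwoq dta rdyr jewij taxg qoccn vqtn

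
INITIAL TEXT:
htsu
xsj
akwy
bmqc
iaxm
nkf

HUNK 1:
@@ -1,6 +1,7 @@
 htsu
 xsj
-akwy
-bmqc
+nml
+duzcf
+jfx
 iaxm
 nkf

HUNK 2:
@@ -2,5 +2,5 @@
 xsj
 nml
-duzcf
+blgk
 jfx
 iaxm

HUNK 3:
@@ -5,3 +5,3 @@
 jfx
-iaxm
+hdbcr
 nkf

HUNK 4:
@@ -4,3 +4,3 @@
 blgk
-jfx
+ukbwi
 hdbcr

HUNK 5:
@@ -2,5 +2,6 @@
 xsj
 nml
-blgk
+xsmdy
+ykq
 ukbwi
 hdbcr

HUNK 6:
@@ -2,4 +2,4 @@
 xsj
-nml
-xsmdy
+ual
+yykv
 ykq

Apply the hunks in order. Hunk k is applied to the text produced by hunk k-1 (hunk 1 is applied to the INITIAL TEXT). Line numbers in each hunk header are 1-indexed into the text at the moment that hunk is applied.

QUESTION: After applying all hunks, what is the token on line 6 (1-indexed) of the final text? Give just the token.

Hunk 1: at line 1 remove [akwy,bmqc] add [nml,duzcf,jfx] -> 7 lines: htsu xsj nml duzcf jfx iaxm nkf
Hunk 2: at line 2 remove [duzcf] add [blgk] -> 7 lines: htsu xsj nml blgk jfx iaxm nkf
Hunk 3: at line 5 remove [iaxm] add [hdbcr] -> 7 lines: htsu xsj nml blgk jfx hdbcr nkf
Hunk 4: at line 4 remove [jfx] add [ukbwi] -> 7 lines: htsu xsj nml blgk ukbwi hdbcr nkf
Hunk 5: at line 2 remove [blgk] add [xsmdy,ykq] -> 8 lines: htsu xsj nml xsmdy ykq ukbwi hdbcr nkf
Hunk 6: at line 2 remove [nml,xsmdy] add [ual,yykv] -> 8 lines: htsu xsj ual yykv ykq ukbwi hdbcr nkf
Final line 6: ukbwi

Answer: ukbwi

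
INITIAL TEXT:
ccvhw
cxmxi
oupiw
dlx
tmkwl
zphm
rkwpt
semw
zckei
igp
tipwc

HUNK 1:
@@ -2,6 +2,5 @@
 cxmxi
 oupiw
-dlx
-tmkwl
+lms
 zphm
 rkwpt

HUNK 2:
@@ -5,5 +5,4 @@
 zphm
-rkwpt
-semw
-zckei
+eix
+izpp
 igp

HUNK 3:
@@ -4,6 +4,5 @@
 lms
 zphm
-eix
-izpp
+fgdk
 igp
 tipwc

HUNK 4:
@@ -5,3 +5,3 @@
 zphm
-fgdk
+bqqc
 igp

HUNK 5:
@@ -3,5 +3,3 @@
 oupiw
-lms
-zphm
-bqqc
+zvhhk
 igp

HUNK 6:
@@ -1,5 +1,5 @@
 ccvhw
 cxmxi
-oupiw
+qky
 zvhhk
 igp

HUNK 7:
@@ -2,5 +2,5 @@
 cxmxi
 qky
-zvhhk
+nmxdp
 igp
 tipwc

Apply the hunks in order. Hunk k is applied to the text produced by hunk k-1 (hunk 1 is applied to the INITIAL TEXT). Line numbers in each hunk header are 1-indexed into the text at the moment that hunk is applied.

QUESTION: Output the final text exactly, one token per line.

Answer: ccvhw
cxmxi
qky
nmxdp
igp
tipwc

Derivation:
Hunk 1: at line 2 remove [dlx,tmkwl] add [lms] -> 10 lines: ccvhw cxmxi oupiw lms zphm rkwpt semw zckei igp tipwc
Hunk 2: at line 5 remove [rkwpt,semw,zckei] add [eix,izpp] -> 9 lines: ccvhw cxmxi oupiw lms zphm eix izpp igp tipwc
Hunk 3: at line 4 remove [eix,izpp] add [fgdk] -> 8 lines: ccvhw cxmxi oupiw lms zphm fgdk igp tipwc
Hunk 4: at line 5 remove [fgdk] add [bqqc] -> 8 lines: ccvhw cxmxi oupiw lms zphm bqqc igp tipwc
Hunk 5: at line 3 remove [lms,zphm,bqqc] add [zvhhk] -> 6 lines: ccvhw cxmxi oupiw zvhhk igp tipwc
Hunk 6: at line 1 remove [oupiw] add [qky] -> 6 lines: ccvhw cxmxi qky zvhhk igp tipwc
Hunk 7: at line 2 remove [zvhhk] add [nmxdp] -> 6 lines: ccvhw cxmxi qky nmxdp igp tipwc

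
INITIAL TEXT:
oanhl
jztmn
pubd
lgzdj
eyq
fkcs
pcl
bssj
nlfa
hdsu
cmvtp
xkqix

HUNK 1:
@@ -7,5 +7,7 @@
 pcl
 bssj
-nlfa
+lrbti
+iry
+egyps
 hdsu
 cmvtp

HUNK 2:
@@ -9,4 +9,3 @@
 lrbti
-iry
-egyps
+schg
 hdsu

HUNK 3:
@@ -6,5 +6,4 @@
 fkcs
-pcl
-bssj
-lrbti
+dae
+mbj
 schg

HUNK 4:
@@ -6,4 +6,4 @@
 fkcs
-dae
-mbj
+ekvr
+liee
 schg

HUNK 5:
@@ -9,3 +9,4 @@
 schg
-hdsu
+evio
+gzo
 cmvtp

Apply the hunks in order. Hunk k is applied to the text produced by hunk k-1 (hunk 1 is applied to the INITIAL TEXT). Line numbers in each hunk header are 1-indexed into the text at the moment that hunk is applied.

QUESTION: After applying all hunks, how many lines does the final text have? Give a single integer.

Answer: 13

Derivation:
Hunk 1: at line 7 remove [nlfa] add [lrbti,iry,egyps] -> 14 lines: oanhl jztmn pubd lgzdj eyq fkcs pcl bssj lrbti iry egyps hdsu cmvtp xkqix
Hunk 2: at line 9 remove [iry,egyps] add [schg] -> 13 lines: oanhl jztmn pubd lgzdj eyq fkcs pcl bssj lrbti schg hdsu cmvtp xkqix
Hunk 3: at line 6 remove [pcl,bssj,lrbti] add [dae,mbj] -> 12 lines: oanhl jztmn pubd lgzdj eyq fkcs dae mbj schg hdsu cmvtp xkqix
Hunk 4: at line 6 remove [dae,mbj] add [ekvr,liee] -> 12 lines: oanhl jztmn pubd lgzdj eyq fkcs ekvr liee schg hdsu cmvtp xkqix
Hunk 5: at line 9 remove [hdsu] add [evio,gzo] -> 13 lines: oanhl jztmn pubd lgzdj eyq fkcs ekvr liee schg evio gzo cmvtp xkqix
Final line count: 13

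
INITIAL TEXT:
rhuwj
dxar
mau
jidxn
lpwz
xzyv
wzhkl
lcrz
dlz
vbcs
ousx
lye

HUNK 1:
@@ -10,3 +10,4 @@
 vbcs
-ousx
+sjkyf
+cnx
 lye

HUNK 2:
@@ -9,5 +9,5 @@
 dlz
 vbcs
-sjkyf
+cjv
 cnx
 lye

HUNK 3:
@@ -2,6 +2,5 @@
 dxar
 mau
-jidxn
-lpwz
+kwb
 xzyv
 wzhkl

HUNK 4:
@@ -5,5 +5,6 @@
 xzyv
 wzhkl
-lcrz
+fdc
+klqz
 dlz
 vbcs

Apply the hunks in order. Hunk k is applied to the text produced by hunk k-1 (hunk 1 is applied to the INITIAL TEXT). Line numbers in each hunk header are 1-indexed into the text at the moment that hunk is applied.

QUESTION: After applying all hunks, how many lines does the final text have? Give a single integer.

Hunk 1: at line 10 remove [ousx] add [sjkyf,cnx] -> 13 lines: rhuwj dxar mau jidxn lpwz xzyv wzhkl lcrz dlz vbcs sjkyf cnx lye
Hunk 2: at line 9 remove [sjkyf] add [cjv] -> 13 lines: rhuwj dxar mau jidxn lpwz xzyv wzhkl lcrz dlz vbcs cjv cnx lye
Hunk 3: at line 2 remove [jidxn,lpwz] add [kwb] -> 12 lines: rhuwj dxar mau kwb xzyv wzhkl lcrz dlz vbcs cjv cnx lye
Hunk 4: at line 5 remove [lcrz] add [fdc,klqz] -> 13 lines: rhuwj dxar mau kwb xzyv wzhkl fdc klqz dlz vbcs cjv cnx lye
Final line count: 13

Answer: 13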